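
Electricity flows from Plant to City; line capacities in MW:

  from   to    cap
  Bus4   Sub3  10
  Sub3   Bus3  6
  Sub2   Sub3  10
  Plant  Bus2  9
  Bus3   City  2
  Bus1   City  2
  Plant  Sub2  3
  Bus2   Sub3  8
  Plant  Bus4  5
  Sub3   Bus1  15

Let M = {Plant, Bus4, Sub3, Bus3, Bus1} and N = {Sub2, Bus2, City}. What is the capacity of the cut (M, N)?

16

Edges leaving {Plant, Bus4, Sub3, Bus3, Bus1}: Plant→Sub2 (3), Plant→Bus2 (9), Bus3→City (2), Bus1→City (2).
Cut capacity = 3 + 9 + 2 + 2 = 16.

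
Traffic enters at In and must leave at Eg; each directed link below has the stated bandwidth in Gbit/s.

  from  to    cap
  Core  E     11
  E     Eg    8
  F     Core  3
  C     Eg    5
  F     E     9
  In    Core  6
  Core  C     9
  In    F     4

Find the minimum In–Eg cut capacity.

Augment In→F→E→Eg: bottleneck 4, flow now 4.
Augment In→Core→C→Eg: bottleneck 5, flow now 9.
Augment In→Core→E→Eg: bottleneck 1, flow now 10.
No augmenting path remains; maximum flow = 10.
By max-flow min-cut, the minimum cut capacity equals the max flow.
In the residual graph, reachable from In: {In}.
Min-cut edges: In→F (4), In→Core (6); capacity 4 + 6 = 10.

10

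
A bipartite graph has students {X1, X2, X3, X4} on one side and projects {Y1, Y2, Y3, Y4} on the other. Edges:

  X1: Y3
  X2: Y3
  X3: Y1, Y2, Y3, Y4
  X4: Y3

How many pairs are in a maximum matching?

Unit-capacity flow: source→left, listed edges, right→sink; max matching = max flow.
Augmenting path X1→Y3 (+1); matched 1.
Augmenting path X3→Y1 (+1); matched 2.
No augmenting path remains; maximum matching = 2.
König certificate: {X3, Y3} is a vertex cover of size 2 (every listed pair touches it), so no matching can be larger.

2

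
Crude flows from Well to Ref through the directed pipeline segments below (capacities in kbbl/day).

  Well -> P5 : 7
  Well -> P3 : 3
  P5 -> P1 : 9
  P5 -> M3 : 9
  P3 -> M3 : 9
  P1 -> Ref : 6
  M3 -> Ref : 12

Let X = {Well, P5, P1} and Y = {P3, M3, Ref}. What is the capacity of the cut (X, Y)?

Edges leaving {Well, P5, P1}: Well→P3 (3), P5→M3 (9), P1→Ref (6).
Cut capacity = 3 + 9 + 6 = 18.

18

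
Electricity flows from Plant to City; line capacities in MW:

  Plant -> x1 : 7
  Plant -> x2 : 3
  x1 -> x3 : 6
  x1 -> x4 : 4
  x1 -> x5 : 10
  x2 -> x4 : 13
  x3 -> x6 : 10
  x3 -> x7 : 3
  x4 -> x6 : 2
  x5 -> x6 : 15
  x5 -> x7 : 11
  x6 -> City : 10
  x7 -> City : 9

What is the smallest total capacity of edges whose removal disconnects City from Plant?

Augment Plant→x1→x3→x6→City: bottleneck 6, flow now 6.
Augment Plant→x1→x4→x6→City: bottleneck 1, flow now 7.
Augment Plant→x2→x4→x6→City: bottleneck 1, flow now 8.
Augment Plant→x2→x4→x1→x5→x6→City: bottleneck 1, flow now 9. (uses reverse residual edge)
No augmenting path remains; maximum flow = 9.
By max-flow min-cut, the minimum cut capacity equals the max flow.
In the residual graph, reachable from Plant: {Plant, x2, x4}.
Min-cut edges: Plant→x1 (7), x4→x6 (2); capacity 7 + 2 = 9.

9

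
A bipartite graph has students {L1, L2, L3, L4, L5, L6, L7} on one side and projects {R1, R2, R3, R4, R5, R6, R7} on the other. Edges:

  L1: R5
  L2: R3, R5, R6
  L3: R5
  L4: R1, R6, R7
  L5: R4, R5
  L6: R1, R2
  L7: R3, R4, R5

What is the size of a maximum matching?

6

Unit-capacity flow: source→left, listed edges, right→sink; max matching = max flow.
Augmenting path L1→R5 (+1); matched 1.
Augmenting path L2→R3 (+1); matched 2.
Augmenting path L4→R1 (+1); matched 3.
Augmenting path L5→R4 (+1); matched 4.
Augmenting path L6→R2 (+1); matched 5.
Augmenting path L7→R3→L2→R6 (+1); matched 6.
No augmenting path remains; maximum matching = 6.
König certificate: {L2, L4, L5, L6, L7, R5} is a vertex cover of size 6 (every listed pair touches it), so no matching can be larger.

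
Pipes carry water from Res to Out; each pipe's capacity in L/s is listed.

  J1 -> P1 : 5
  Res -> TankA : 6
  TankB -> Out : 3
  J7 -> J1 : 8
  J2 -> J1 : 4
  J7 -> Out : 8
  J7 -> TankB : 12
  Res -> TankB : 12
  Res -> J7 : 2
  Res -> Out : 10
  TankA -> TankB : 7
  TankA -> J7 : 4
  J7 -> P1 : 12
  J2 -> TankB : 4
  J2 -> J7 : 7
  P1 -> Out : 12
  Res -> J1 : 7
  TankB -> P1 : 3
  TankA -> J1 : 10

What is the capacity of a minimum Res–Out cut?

27

Augment Res→Out: bottleneck 10, flow now 10.
Augment Res→J7→Out: bottleneck 2, flow now 12.
Augment Res→TankB→Out: bottleneck 3, flow now 15.
Augment Res→TankA→J7→Out: bottleneck 4, flow now 19.
Augment Res→TankB→P1→Out: bottleneck 3, flow now 22.
Augment Res→J1→P1→Out: bottleneck 5, flow now 27.
No augmenting path remains; maximum flow = 27.
By max-flow min-cut, the minimum cut capacity equals the max flow.
In the residual graph, reachable from Res: {Res, TankA, TankB, J1}.
Min-cut edges: Res→J7 (2), Res→Out (10), TankA→J7 (4), TankB→P1 (3), TankB→Out (3), J1→P1 (5); capacity 2 + 10 + 4 + 3 + 3 + 5 = 27.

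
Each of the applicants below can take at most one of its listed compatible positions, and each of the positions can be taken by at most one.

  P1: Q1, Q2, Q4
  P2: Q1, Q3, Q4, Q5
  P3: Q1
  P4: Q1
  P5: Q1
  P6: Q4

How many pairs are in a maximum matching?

4

Unit-capacity flow: source→left, listed edges, right→sink; max matching = max flow.
Augmenting path P1→Q1 (+1); matched 1.
Augmenting path P2→Q3 (+1); matched 2.
Augmenting path P6→Q4 (+1); matched 3.
Augmenting path P3→Q1→P1→Q2 (+1); matched 4.
No augmenting path remains; maximum matching = 4.
König certificate: {P1, P2, P6, Q1} is a vertex cover of size 4 (every listed pair touches it), so no matching can be larger.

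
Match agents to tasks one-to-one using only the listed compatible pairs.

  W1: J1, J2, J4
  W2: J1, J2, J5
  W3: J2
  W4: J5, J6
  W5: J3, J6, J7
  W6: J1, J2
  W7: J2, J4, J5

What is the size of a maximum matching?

Unit-capacity flow: source→left, listed edges, right→sink; max matching = max flow.
Augmenting path W1→J1 (+1); matched 1.
Augmenting path W2→J2 (+1); matched 2.
Augmenting path W4→J5 (+1); matched 3.
Augmenting path W5→J3 (+1); matched 4.
Augmenting path W7→J4 (+1); matched 5.
Augmenting path W3→J2→W2→J5→W4→J6 (+1); matched 6.
No augmenting path remains; maximum matching = 6.
König certificate: {W4, W5, J1, J2, J4, J5} is a vertex cover of size 6 (every listed pair touches it), so no matching can be larger.

6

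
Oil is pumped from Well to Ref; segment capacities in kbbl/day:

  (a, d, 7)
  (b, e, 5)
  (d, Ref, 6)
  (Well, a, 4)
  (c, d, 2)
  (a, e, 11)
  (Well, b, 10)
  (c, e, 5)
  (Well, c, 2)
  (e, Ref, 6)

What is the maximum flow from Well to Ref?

Augment Well→a→d→Ref: bottleneck 4, flow now 4.
Augment Well→b→e→Ref: bottleneck 5, flow now 9.
Augment Well→c→d→Ref: bottleneck 2, flow now 11.
No augmenting path remains; maximum flow = 11.
In the residual graph, reachable from Well: {Well, b}.
Min-cut edges: Well→a (4), Well→c (2), b→e (5); capacity 4 + 2 + 5 = 11.
This cut is saturated, so no flow can exceed 11.

11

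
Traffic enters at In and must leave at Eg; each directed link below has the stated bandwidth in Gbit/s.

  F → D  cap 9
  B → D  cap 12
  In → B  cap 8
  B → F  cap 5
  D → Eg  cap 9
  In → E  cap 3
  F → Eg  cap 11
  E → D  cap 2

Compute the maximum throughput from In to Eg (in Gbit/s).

Augment In→E→D→Eg: bottleneck 2, flow now 2.
Augment In→B→D→Eg: bottleneck 7, flow now 9.
Augment In→B→F→Eg: bottleneck 1, flow now 10.
No augmenting path remains; maximum flow = 10.
In the residual graph, reachable from In: {In, E}.
Min-cut edges: In→B (8), E→D (2); capacity 8 + 2 = 10.
This cut is saturated, so no flow can exceed 10.

10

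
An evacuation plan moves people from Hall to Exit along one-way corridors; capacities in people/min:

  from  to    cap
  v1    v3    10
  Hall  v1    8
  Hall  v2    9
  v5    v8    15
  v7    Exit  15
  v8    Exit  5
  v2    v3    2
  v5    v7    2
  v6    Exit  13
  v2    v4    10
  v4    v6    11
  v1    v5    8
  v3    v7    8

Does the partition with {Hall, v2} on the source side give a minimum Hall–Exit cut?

Given cut capacity: 8 + 2 + 10 = 20.
Augment Hall→v1→v3→v7→Exit: bottleneck 8, flow now 8.
Augment Hall→v2→v4→v6→Exit: bottleneck 9, flow now 17.
No augmenting path remains; maximum flow = 17.
In the residual graph, reachable from Hall: {Hall}.
Min-cut edges: Hall→v1 (8), Hall→v2 (9); capacity 8 + 9 = 17.
Cut capacity 20 exceeds the max flow 17, so it is not minimum.

No — its capacity is 20, but the minimum cut has capacity 17.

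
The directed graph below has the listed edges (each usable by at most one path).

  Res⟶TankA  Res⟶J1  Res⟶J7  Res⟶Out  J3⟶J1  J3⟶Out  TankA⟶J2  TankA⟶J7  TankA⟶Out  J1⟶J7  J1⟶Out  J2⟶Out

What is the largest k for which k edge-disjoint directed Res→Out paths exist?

Assign every edge capacity 1; by Menger, the answer equals the max flow.
Path Res→Out (+1); total 1.
Path Res→TankA→Out (+1); total 2.
Path Res→J1→Out (+1); total 3.
No residual Res→Out path; max flow = 3.
Certifying cut of size 3: {Res→J1, Res→Out, Res→TankA}.

3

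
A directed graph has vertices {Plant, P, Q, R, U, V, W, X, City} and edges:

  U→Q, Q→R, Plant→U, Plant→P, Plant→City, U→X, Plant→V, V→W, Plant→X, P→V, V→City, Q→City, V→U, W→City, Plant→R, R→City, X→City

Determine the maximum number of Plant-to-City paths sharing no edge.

6

Assign every edge capacity 1; by Menger, the answer equals the max flow.
Path Plant→City (+1); total 1.
Path Plant→R→City (+1); total 2.
Path Plant→V→City (+1); total 3.
Path Plant→X→City (+1); total 4.
Path Plant→U→Q→City (+1); total 5.
Path Plant→P→V→W→City (+1); total 6.
No residual Plant→City path; max flow = 6.
Certifying cut of size 6: {Plant→City, Plant→P, Plant→R, Plant→U, Plant→V, Plant→X}.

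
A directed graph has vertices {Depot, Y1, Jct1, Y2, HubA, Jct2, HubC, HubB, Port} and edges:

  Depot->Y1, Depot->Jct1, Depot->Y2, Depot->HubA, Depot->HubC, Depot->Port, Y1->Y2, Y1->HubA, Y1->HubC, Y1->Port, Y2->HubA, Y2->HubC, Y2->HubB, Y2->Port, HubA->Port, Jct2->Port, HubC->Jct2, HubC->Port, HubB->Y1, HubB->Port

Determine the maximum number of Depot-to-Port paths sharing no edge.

5

Assign every edge capacity 1; by Menger, the answer equals the max flow.
Path Depot→Port (+1); total 1.
Path Depot→Y1→Port (+1); total 2.
Path Depot→Y2→Port (+1); total 3.
Path Depot→HubA→Port (+1); total 4.
Path Depot→HubC→Port (+1); total 5.
No residual Depot→Port path; max flow = 5.
Certifying cut of size 5: {Depot→HubA, Depot→HubC, Depot→Port, Depot→Y1, Depot→Y2}.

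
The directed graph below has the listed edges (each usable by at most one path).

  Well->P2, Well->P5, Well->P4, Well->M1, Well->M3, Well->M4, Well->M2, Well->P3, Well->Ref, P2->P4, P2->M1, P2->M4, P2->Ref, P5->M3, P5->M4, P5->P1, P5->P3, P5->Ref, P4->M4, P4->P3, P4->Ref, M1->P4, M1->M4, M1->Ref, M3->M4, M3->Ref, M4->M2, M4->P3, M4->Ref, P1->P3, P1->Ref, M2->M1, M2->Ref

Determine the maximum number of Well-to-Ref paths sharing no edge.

8

Assign every edge capacity 1; by Menger, the answer equals the max flow.
Path Well→Ref (+1); total 1.
Path Well→P2→Ref (+1); total 2.
Path Well→P5→Ref (+1); total 3.
Path Well→P4→Ref (+1); total 4.
Path Well→M1→Ref (+1); total 5.
Path Well→M3→Ref (+1); total 6.
Path Well→M4→Ref (+1); total 7.
Path Well→M2→Ref (+1); total 8.
No residual Well→Ref path; max flow = 8.
Certifying cut of size 8: {Well→M1, Well→M2, Well→M3, Well→M4, Well→P2, Well→P4, Well→P5, Well→Ref}.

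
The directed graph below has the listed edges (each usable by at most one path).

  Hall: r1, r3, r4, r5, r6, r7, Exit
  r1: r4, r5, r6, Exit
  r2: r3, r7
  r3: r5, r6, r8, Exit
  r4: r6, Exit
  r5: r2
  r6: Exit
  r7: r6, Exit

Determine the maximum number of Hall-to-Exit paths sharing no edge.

6

Assign every edge capacity 1; by Menger, the answer equals the max flow.
Path Hall→Exit (+1); total 1.
Path Hall→r1→Exit (+1); total 2.
Path Hall→r3→Exit (+1); total 3.
Path Hall→r4→Exit (+1); total 4.
Path Hall→r6→Exit (+1); total 5.
Path Hall→r7→Exit (+1); total 6.
No residual Hall→Exit path; max flow = 6.
Certifying cut of size 6: {Hall→Exit, Hall→r1, Hall→r4, r3→Exit, r6→Exit, r7→Exit}.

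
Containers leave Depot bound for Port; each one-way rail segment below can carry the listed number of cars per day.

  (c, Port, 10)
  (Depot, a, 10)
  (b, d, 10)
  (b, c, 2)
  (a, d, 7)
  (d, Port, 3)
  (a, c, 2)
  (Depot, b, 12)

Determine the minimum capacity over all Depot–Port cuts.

7

Augment Depot→a→c→Port: bottleneck 2, flow now 2.
Augment Depot→a→d→Port: bottleneck 3, flow now 5.
Augment Depot→b→c→Port: bottleneck 2, flow now 7.
No augmenting path remains; maximum flow = 7.
By max-flow min-cut, the minimum cut capacity equals the max flow.
In the residual graph, reachable from Depot: {Depot, a, b, d}.
Min-cut edges: a→c (2), b→c (2), d→Port (3); capacity 2 + 2 + 3 = 7.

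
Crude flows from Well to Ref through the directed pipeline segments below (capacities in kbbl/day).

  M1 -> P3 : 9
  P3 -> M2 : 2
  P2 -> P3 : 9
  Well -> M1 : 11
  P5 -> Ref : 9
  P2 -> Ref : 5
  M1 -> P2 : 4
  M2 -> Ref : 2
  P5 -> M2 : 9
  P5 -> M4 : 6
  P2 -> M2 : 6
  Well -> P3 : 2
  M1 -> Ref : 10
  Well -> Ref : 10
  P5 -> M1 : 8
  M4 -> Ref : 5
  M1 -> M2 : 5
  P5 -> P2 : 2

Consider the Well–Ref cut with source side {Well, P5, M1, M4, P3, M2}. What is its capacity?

Edges leaving {Well, P5, M1, M4, P3, M2}: Well→Ref (10), P5→P2 (2), P5→Ref (9), M1→P2 (4), M1→Ref (10), M4→Ref (5), M2→Ref (2).
Cut capacity = 10 + 2 + 9 + 4 + 10 + 5 + 2 = 42.

42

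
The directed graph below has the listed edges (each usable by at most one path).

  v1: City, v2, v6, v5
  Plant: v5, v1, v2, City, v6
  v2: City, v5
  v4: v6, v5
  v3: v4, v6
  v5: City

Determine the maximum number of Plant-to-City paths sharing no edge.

4

Assign every edge capacity 1; by Menger, the answer equals the max flow.
Path Plant→City (+1); total 1.
Path Plant→v1→City (+1); total 2.
Path Plant→v2→City (+1); total 3.
Path Plant→v5→City (+1); total 4.
No residual Plant→City path; max flow = 4.
Certifying cut of size 4: {Plant→City, Plant→v1, Plant→v2, Plant→v5}.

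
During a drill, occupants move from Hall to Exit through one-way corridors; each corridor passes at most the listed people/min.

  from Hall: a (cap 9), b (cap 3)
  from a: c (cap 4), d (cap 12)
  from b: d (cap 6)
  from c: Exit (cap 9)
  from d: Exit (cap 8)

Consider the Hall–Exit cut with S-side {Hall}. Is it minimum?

Given cut capacity: 9 + 3 = 12.
Augment Hall→a→c→Exit: bottleneck 4, flow now 4.
Augment Hall→a→d→Exit: bottleneck 5, flow now 9.
Augment Hall→b→d→Exit: bottleneck 3, flow now 12.
No augmenting path remains; maximum flow = 12.
Cut capacity 12 equals the max flow, so it is a minimum cut.

Yes — it is a minimum cut (capacity 12).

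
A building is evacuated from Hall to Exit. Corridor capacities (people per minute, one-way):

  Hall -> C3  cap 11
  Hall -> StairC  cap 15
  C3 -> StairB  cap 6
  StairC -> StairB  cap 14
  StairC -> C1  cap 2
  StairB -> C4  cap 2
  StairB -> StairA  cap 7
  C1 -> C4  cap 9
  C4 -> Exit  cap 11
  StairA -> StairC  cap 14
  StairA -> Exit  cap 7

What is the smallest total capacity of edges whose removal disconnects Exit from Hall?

11

Augment Hall→C3→StairB→C4→Exit: bottleneck 2, flow now 2.
Augment Hall→C3→StairB→StairA→Exit: bottleneck 4, flow now 6.
Augment Hall→StairC→StairB→StairA→Exit: bottleneck 3, flow now 9.
Augment Hall→StairC→C1→C4→Exit: bottleneck 2, flow now 11.
No augmenting path remains; maximum flow = 11.
By max-flow min-cut, the minimum cut capacity equals the max flow.
In the residual graph, reachable from Hall: {Hall, C3, StairC, StairB}.
Min-cut edges: StairC→C1 (2), StairB→C4 (2), StairB→StairA (7); capacity 2 + 2 + 7 = 11.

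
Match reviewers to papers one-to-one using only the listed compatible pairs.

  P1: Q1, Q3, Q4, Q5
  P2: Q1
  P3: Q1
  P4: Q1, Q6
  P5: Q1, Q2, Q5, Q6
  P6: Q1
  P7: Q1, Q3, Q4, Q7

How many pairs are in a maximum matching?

Unit-capacity flow: source→left, listed edges, right→sink; max matching = max flow.
Augmenting path P1→Q1 (+1); matched 1.
Augmenting path P4→Q6 (+1); matched 2.
Augmenting path P5→Q2 (+1); matched 3.
Augmenting path P7→Q3 (+1); matched 4.
Augmenting path P2→Q1→P1→Q4 (+1); matched 5.
No augmenting path remains; maximum matching = 5.
König certificate: {P1, P4, P5, P7, Q1} is a vertex cover of size 5 (every listed pair touches it), so no matching can be larger.

5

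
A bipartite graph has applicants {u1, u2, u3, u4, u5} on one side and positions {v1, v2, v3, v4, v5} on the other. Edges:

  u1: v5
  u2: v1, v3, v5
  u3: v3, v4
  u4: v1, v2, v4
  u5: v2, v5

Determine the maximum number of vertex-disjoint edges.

5

Unit-capacity flow: source→left, listed edges, right→sink; max matching = max flow.
Augmenting path u1→v5 (+1); matched 1.
Augmenting path u2→v1 (+1); matched 2.
Augmenting path u3→v3 (+1); matched 3.
Augmenting path u4→v2 (+1); matched 4.
Augmenting path u5→v2→u4→v4 (+1); matched 5.
No augmenting path remains; maximum matching = 5.
König certificate: {u1, u2, u3, u4, u5} is a vertex cover of size 5 (every listed pair touches it), so no matching can be larger.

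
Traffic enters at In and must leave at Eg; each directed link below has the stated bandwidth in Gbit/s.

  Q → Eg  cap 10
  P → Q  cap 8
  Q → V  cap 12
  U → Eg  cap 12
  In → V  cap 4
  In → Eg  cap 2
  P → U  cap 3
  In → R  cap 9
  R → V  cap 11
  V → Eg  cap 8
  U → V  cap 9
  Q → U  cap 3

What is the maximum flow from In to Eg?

10

Augment In→Eg: bottleneck 2, flow now 2.
Augment In→V→Eg: bottleneck 4, flow now 6.
Augment In→R→V→Eg: bottleneck 4, flow now 10.
No augmenting path remains; maximum flow = 10.
In the residual graph, reachable from In: {In, R, V}.
Min-cut edges: In→Eg (2), V→Eg (8); capacity 2 + 8 = 10.
This cut is saturated, so no flow can exceed 10.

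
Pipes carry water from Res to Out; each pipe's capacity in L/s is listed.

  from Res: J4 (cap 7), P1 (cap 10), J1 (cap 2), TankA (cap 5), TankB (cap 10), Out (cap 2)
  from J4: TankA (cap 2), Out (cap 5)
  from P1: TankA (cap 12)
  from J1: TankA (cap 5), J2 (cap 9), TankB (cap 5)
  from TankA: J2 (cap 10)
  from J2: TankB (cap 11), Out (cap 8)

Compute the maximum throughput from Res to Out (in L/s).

15

Augment Res→Out: bottleneck 2, flow now 2.
Augment Res→J4→Out: bottleneck 5, flow now 7.
Augment Res→J1→J2→Out: bottleneck 2, flow now 9.
Augment Res→TankA→J2→Out: bottleneck 5, flow now 14.
Augment Res→J4→TankA→J2→Out: bottleneck 1, flow now 15.
No augmenting path remains; maximum flow = 15.
In the residual graph, reachable from Res: {Res, J4, P1, J1, TankA, J2, TankB}.
Min-cut edges: Res→Out (2), J4→Out (5), J2→Out (8); capacity 2 + 5 + 8 = 15.
This cut is saturated, so no flow can exceed 15.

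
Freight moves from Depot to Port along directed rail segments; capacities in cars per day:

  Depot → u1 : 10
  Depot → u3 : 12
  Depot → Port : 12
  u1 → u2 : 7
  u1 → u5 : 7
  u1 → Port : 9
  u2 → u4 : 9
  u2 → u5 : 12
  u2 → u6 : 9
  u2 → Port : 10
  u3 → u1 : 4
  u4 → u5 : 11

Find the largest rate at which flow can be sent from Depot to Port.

26

Augment Depot→Port: bottleneck 12, flow now 12.
Augment Depot→u1→Port: bottleneck 9, flow now 21.
Augment Depot→u1→u2→Port: bottleneck 1, flow now 22.
Augment Depot→u3→u1→u2→Port: bottleneck 4, flow now 26.
No augmenting path remains; maximum flow = 26.
In the residual graph, reachable from Depot: {Depot, u3}.
Min-cut edges: Depot→u1 (10), Depot→Port (12), u3→u1 (4); capacity 10 + 12 + 4 = 26.
This cut is saturated, so no flow can exceed 26.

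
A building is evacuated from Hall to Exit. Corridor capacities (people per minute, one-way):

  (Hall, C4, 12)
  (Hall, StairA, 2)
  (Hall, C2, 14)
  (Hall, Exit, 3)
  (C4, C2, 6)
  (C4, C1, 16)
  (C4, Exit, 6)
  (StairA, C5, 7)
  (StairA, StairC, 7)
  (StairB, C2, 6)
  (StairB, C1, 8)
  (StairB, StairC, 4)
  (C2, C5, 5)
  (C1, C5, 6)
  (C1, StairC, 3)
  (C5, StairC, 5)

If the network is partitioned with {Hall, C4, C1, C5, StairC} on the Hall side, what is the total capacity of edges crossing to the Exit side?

Edges leaving {Hall, C4, C1, C5, StairC}: Hall→StairA (2), Hall→C2 (14), Hall→Exit (3), C4→C2 (6), C4→Exit (6).
Cut capacity = 2 + 14 + 3 + 6 + 6 = 31.

31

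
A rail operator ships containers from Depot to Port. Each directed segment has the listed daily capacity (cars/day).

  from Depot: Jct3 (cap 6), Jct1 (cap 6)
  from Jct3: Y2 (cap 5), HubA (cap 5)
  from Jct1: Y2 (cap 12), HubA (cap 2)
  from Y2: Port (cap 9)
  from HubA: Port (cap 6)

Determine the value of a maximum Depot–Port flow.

Augment Depot→Jct3→Y2→Port: bottleneck 5, flow now 5.
Augment Depot→Jct3→HubA→Port: bottleneck 1, flow now 6.
Augment Depot→Jct1→Y2→Port: bottleneck 4, flow now 10.
Augment Depot→Jct1→HubA→Port: bottleneck 2, flow now 12.
No augmenting path remains; maximum flow = 12.
In the residual graph, reachable from Depot: {Depot}.
Min-cut edges: Depot→Jct3 (6), Depot→Jct1 (6); capacity 6 + 6 = 12.
This cut is saturated, so no flow can exceed 12.

12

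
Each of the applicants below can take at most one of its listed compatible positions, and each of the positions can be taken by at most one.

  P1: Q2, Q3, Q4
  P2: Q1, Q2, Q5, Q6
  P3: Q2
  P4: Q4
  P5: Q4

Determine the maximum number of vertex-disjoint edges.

4

Unit-capacity flow: source→left, listed edges, right→sink; max matching = max flow.
Augmenting path P1→Q2 (+1); matched 1.
Augmenting path P2→Q1 (+1); matched 2.
Augmenting path P4→Q4 (+1); matched 3.
Augmenting path P3→Q2→P1→Q3 (+1); matched 4.
No augmenting path remains; maximum matching = 4.
König certificate: {P1, P2, P3, Q4} is a vertex cover of size 4 (every listed pair touches it), so no matching can be larger.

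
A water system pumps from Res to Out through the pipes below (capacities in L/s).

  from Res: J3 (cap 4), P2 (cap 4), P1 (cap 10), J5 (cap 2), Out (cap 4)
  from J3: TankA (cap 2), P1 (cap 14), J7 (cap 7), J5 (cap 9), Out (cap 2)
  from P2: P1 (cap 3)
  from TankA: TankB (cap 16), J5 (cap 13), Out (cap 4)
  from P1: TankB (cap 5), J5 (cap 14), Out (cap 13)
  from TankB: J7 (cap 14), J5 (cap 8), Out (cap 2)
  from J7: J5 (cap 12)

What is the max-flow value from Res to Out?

Augment Res→Out: bottleneck 4, flow now 4.
Augment Res→J3→Out: bottleneck 2, flow now 6.
Augment Res→P1→Out: bottleneck 10, flow now 16.
Augment Res→J3→TankA→Out: bottleneck 2, flow now 18.
Augment Res→P2→P1→Out: bottleneck 3, flow now 21.
No augmenting path remains; maximum flow = 21.
In the residual graph, reachable from Res: {Res, P2, J5}.
Min-cut edges: Res→J3 (4), Res→P1 (10), Res→Out (4), P2→P1 (3); capacity 4 + 10 + 4 + 3 = 21.
This cut is saturated, so no flow can exceed 21.

21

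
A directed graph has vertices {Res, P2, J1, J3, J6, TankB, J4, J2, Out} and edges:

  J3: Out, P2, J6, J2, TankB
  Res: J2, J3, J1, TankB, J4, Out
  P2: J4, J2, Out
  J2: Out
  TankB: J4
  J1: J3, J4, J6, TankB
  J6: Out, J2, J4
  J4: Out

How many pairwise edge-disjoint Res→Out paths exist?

5

Assign every edge capacity 1; by Menger, the answer equals the max flow.
Path Res→Out (+1); total 1.
Path Res→J3→Out (+1); total 2.
Path Res→J4→Out (+1); total 3.
Path Res→J2→Out (+1); total 4.
Path Res→J1→J6→Out (+1); total 5.
No residual Res→Out path; max flow = 5.
Certifying cut of size 5: {J4→Out, Res→J1, Res→J2, Res→J3, Res→Out}.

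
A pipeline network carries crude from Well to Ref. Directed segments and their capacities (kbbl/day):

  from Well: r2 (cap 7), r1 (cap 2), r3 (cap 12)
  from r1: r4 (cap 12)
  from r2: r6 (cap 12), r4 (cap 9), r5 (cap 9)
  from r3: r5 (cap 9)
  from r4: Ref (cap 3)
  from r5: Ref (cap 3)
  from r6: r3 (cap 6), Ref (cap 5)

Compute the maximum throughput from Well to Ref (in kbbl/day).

Augment Well→r1→r4→Ref: bottleneck 2, flow now 2.
Augment Well→r2→r4→Ref: bottleneck 1, flow now 3.
Augment Well→r2→r5→Ref: bottleneck 3, flow now 6.
Augment Well→r2→r6→Ref: bottleneck 3, flow now 9.
Augment Well→r3→r5→r2→r6→Ref: bottleneck 2, flow now 11. (uses reverse residual edge)
No augmenting path remains; maximum flow = 11.
In the residual graph, reachable from Well: {Well, r1, r2, r3, r4, r5, r6}.
Min-cut edges: r4→Ref (3), r5→Ref (3), r6→Ref (5); capacity 3 + 3 + 5 = 11.
This cut is saturated, so no flow can exceed 11.

11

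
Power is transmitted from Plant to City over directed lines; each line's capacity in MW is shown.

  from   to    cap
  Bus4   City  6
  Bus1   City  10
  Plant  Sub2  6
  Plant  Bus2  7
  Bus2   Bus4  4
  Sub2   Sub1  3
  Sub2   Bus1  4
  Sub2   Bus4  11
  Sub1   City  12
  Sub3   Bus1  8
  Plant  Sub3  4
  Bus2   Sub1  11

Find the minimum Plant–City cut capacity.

17

Augment Plant→Bus2→Sub1→City: bottleneck 7, flow now 7.
Augment Plant→Sub3→Bus1→City: bottleneck 4, flow now 11.
Augment Plant→Sub2→Sub1→City: bottleneck 3, flow now 14.
Augment Plant→Sub2→Bus4→City: bottleneck 3, flow now 17.
No augmenting path remains; maximum flow = 17.
By max-flow min-cut, the minimum cut capacity equals the max flow.
In the residual graph, reachable from Plant: {Plant}.
Min-cut edges: Plant→Bus2 (7), Plant→Sub3 (4), Plant→Sub2 (6); capacity 7 + 4 + 6 = 17.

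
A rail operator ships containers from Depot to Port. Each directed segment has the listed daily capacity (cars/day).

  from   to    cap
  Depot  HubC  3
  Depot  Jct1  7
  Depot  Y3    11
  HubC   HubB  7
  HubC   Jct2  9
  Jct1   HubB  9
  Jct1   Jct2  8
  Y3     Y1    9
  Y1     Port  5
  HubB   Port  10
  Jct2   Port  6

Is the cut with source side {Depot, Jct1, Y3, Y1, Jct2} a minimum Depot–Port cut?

No — its capacity is 23, but the minimum cut has capacity 15.

Given cut capacity: 3 + 9 + 5 + 6 = 23.
Augment Depot→HubC→HubB→Port: bottleneck 3, flow now 3.
Augment Depot→Jct1→HubB→Port: bottleneck 7, flow now 10.
Augment Depot→Y3→Y1→Port: bottleneck 5, flow now 15.
No augmenting path remains; maximum flow = 15.
In the residual graph, reachable from Depot: {Depot, Y3, Y1}.
Min-cut edges: Depot→HubC (3), Depot→Jct1 (7), Y1→Port (5); capacity 3 + 7 + 5 = 15.
Cut capacity 23 exceeds the max flow 15, so it is not minimum.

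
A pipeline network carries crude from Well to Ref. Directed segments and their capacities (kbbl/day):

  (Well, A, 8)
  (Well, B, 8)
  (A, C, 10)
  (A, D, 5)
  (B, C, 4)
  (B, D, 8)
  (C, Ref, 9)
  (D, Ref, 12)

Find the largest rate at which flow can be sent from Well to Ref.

Augment Well→A→C→Ref: bottleneck 8, flow now 8.
Augment Well→B→C→Ref: bottleneck 1, flow now 9.
Augment Well→B→D→Ref: bottleneck 7, flow now 16.
No augmenting path remains; maximum flow = 16.
In the residual graph, reachable from Well: {Well}.
Min-cut edges: Well→A (8), Well→B (8); capacity 8 + 8 = 16.
This cut is saturated, so no flow can exceed 16.

16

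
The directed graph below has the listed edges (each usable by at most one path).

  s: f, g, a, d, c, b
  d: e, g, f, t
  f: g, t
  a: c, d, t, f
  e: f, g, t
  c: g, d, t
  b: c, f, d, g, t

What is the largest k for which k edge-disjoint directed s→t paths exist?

Assign every edge capacity 1; by Menger, the answer equals the max flow.
Path s→a→t (+1); total 1.
Path s→b→t (+1); total 2.
Path s→c→t (+1); total 3.
Path s→d→t (+1); total 4.
Path s→f→t (+1); total 5.
No residual s→t path; max flow = 5.
Certifying cut of size 5: {s→a, s→b, s→c, s→d, s→f}.

5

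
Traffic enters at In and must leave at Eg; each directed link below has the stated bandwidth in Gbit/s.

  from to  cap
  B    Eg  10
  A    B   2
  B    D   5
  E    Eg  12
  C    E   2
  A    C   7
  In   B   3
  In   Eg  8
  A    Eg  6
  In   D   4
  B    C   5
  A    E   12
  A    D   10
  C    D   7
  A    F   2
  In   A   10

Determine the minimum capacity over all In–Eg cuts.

21

Augment In→Eg: bottleneck 8, flow now 8.
Augment In→A→Eg: bottleneck 6, flow now 14.
Augment In→B→Eg: bottleneck 3, flow now 17.
Augment In→A→B→Eg: bottleneck 2, flow now 19.
Augment In→A→E→Eg: bottleneck 2, flow now 21.
No augmenting path remains; maximum flow = 21.
By max-flow min-cut, the minimum cut capacity equals the max flow.
In the residual graph, reachable from In: {In, D}.
Min-cut edges: In→A (10), In→B (3), In→Eg (8); capacity 10 + 3 + 8 = 21.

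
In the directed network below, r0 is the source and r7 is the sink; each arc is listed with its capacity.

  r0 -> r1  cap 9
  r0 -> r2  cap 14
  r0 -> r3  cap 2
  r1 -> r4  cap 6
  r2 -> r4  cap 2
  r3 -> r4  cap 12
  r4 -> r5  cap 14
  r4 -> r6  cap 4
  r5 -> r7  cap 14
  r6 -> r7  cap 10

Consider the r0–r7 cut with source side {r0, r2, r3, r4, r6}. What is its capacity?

33

Edges leaving {r0, r2, r3, r4, r6}: r0→r1 (9), r4→r5 (14), r6→r7 (10).
Cut capacity = 9 + 14 + 10 = 33.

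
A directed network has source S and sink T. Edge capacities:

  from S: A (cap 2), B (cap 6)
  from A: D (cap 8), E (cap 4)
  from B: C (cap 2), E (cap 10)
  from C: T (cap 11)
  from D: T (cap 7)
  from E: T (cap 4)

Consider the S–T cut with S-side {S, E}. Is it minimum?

Given cut capacity: 2 + 6 + 4 = 12.
Augment S→A→D→T: bottleneck 2, flow now 2.
Augment S→B→C→T: bottleneck 2, flow now 4.
Augment S→B→E→T: bottleneck 4, flow now 8.
No augmenting path remains; maximum flow = 8.
In the residual graph, reachable from S: {S}.
Min-cut edges: S→A (2), S→B (6); capacity 2 + 6 = 8.
Cut capacity 12 exceeds the max flow 8, so it is not minimum.

No — its capacity is 12, but the minimum cut has capacity 8.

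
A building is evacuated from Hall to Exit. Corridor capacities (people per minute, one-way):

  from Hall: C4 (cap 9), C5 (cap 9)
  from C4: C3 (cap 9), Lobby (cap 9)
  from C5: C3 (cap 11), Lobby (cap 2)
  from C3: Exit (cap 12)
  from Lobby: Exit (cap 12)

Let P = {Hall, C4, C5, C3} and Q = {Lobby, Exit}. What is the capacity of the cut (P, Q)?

Edges leaving {Hall, C4, C5, C3}: C4→Lobby (9), C5→Lobby (2), C3→Exit (12).
Cut capacity = 9 + 2 + 12 = 23.

23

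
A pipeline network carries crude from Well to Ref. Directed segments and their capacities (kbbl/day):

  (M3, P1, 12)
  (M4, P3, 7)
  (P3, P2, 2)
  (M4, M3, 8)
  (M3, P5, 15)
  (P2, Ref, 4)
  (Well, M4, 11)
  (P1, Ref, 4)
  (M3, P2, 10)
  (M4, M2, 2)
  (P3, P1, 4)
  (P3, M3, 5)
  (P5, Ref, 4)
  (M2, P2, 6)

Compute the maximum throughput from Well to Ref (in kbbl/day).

11

Augment Well→M4→M2→P2→Ref: bottleneck 2, flow now 2.
Augment Well→M4→P3→P1→Ref: bottleneck 4, flow now 6.
Augment Well→M4→P3→P2→Ref: bottleneck 2, flow now 8.
Augment Well→M4→M3→P5→Ref: bottleneck 3, flow now 11.
No augmenting path remains; maximum flow = 11.
In the residual graph, reachable from Well: {Well}.
Min-cut edges: Well→M4 (11); capacity 11 = 11.
This cut is saturated, so no flow can exceed 11.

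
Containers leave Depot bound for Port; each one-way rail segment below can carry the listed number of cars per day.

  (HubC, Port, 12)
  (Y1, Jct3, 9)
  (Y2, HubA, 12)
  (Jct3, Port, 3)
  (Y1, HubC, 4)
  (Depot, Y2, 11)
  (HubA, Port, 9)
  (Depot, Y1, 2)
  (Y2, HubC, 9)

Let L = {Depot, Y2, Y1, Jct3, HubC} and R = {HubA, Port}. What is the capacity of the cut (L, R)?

27

Edges leaving {Depot, Y2, Y1, Jct3, HubC}: Y2→HubA (12), Jct3→Port (3), HubC→Port (12).
Cut capacity = 12 + 3 + 12 = 27.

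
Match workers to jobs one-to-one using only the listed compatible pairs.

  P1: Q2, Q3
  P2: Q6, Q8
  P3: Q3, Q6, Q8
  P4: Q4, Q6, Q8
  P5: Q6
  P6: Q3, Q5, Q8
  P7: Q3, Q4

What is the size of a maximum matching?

Unit-capacity flow: source→left, listed edges, right→sink; max matching = max flow.
Augmenting path P1→Q2 (+1); matched 1.
Augmenting path P2→Q6 (+1); matched 2.
Augmenting path P3→Q3 (+1); matched 3.
Augmenting path P4→Q4 (+1); matched 4.
Augmenting path P6→Q5 (+1); matched 5.
Augmenting path P5→Q6→P2→Q8 (+1); matched 6.
No augmenting path remains; maximum matching = 6.
König certificate: {P1, P6, Q3, Q4, Q6, Q8} is a vertex cover of size 6 (every listed pair touches it), so no matching can be larger.

6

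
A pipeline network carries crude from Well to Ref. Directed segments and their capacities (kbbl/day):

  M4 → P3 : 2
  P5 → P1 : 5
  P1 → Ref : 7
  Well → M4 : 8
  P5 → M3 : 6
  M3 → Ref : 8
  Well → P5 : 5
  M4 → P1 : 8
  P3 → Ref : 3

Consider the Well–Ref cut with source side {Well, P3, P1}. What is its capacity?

Edges leaving {Well, P3, P1}: Well→P5 (5), Well→M4 (8), P3→Ref (3), P1→Ref (7).
Cut capacity = 5 + 8 + 3 + 7 = 23.

23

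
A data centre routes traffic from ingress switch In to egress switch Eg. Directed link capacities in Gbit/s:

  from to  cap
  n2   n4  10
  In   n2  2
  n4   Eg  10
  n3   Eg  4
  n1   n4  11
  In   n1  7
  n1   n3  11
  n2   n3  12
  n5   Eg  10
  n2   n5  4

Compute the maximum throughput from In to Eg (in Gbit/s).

9

Augment In→n1→n3→Eg: bottleneck 4, flow now 4.
Augment In→n1→n4→Eg: bottleneck 3, flow now 7.
Augment In→n2→n4→Eg: bottleneck 2, flow now 9.
No augmenting path remains; maximum flow = 9.
In the residual graph, reachable from In: {In}.
Min-cut edges: In→n1 (7), In→n2 (2); capacity 7 + 2 = 9.
This cut is saturated, so no flow can exceed 9.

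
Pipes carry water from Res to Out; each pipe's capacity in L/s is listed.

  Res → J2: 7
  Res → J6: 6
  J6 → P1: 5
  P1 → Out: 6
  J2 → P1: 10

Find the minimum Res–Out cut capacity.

6

Augment Res→J6→P1→Out: bottleneck 5, flow now 5.
Augment Res→J2→P1→Out: bottleneck 1, flow now 6.
No augmenting path remains; maximum flow = 6.
By max-flow min-cut, the minimum cut capacity equals the max flow.
In the residual graph, reachable from Res: {Res, J6, J2, P1}.
Min-cut edges: P1→Out (6); capacity 6 = 6.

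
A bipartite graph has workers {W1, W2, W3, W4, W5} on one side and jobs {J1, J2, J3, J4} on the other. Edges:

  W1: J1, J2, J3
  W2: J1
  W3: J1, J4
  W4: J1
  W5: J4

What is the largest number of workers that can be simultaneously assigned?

3

Unit-capacity flow: source→left, listed edges, right→sink; max matching = max flow.
Augmenting path W1→J1 (+1); matched 1.
Augmenting path W3→J4 (+1); matched 2.
Augmenting path W2→J1→W1→J2 (+1); matched 3.
No augmenting path remains; maximum matching = 3.
König certificate: {W1, J1, J4} is a vertex cover of size 3 (every listed pair touches it), so no matching can be larger.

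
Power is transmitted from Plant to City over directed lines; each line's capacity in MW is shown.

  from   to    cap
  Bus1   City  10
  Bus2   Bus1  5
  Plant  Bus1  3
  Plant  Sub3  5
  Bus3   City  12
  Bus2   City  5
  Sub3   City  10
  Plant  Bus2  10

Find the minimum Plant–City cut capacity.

18

Augment Plant→Bus2→City: bottleneck 5, flow now 5.
Augment Plant→Sub3→City: bottleneck 5, flow now 10.
Augment Plant→Bus1→City: bottleneck 3, flow now 13.
Augment Plant→Bus2→Bus1→City: bottleneck 5, flow now 18.
No augmenting path remains; maximum flow = 18.
By max-flow min-cut, the minimum cut capacity equals the max flow.
In the residual graph, reachable from Plant: {Plant}.
Min-cut edges: Plant→Bus2 (10), Plant→Sub3 (5), Plant→Bus1 (3); capacity 10 + 5 + 3 = 18.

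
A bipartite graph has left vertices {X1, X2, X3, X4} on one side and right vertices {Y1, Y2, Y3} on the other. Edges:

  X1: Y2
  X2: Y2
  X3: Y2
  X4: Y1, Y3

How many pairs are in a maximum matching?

Unit-capacity flow: source→left, listed edges, right→sink; max matching = max flow.
Augmenting path X1→Y2 (+1); matched 1.
Augmenting path X4→Y1 (+1); matched 2.
No augmenting path remains; maximum matching = 2.
König certificate: {X4, Y2} is a vertex cover of size 2 (every listed pair touches it), so no matching can be larger.

2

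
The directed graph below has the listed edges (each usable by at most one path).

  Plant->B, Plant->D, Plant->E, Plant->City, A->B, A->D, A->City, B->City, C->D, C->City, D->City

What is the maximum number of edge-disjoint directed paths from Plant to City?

3

Assign every edge capacity 1; by Menger, the answer equals the max flow.
Path Plant→City (+1); total 1.
Path Plant→B→City (+1); total 2.
Path Plant→D→City (+1); total 3.
No residual Plant→City path; max flow = 3.
Certifying cut of size 3: {Plant→B, Plant→City, Plant→D}.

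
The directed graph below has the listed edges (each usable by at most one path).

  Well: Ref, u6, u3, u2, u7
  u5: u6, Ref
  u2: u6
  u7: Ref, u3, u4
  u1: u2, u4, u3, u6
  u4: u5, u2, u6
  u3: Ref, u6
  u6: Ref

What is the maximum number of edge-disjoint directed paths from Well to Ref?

4

Assign every edge capacity 1; by Menger, the answer equals the max flow.
Path Well→Ref (+1); total 1.
Path Well→u3→Ref (+1); total 2.
Path Well→u6→Ref (+1); total 3.
Path Well→u7→Ref (+1); total 4.
No residual Well→Ref path; max flow = 4.
Certifying cut of size 4: {Well→Ref, Well→u3, Well→u7, u6→Ref}.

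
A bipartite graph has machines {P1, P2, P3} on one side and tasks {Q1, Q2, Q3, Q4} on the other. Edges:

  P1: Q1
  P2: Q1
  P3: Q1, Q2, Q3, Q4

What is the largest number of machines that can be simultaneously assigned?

Unit-capacity flow: source→left, listed edges, right→sink; max matching = max flow.
Augmenting path P1→Q1 (+1); matched 1.
Augmenting path P3→Q2 (+1); matched 2.
No augmenting path remains; maximum matching = 2.
König certificate: {P3, Q1} is a vertex cover of size 2 (every listed pair touches it), so no matching can be larger.

2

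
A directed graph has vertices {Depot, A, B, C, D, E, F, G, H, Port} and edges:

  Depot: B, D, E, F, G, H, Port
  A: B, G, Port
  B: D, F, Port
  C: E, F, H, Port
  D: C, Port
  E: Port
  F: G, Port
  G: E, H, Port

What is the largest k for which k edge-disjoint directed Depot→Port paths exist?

6

Assign every edge capacity 1; by Menger, the answer equals the max flow.
Path Depot→Port (+1); total 1.
Path Depot→B→Port (+1); total 2.
Path Depot→D→Port (+1); total 3.
Path Depot→E→Port (+1); total 4.
Path Depot→F→Port (+1); total 5.
Path Depot→G→Port (+1); total 6.
No residual Depot→Port path; max flow = 6.
Certifying cut of size 6: {Depot→B, Depot→D, Depot→E, Depot→F, Depot→G, Depot→Port}.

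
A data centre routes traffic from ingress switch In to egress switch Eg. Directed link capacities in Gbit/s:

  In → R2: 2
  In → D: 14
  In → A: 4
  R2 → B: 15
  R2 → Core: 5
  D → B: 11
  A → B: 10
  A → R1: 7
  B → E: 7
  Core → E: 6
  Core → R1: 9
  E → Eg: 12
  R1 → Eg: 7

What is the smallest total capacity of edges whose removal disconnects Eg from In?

Augment In→A→R1→Eg: bottleneck 4, flow now 4.
Augment In→R2→B→E→Eg: bottleneck 2, flow now 6.
Augment In→D→B→E→Eg: bottleneck 5, flow now 11.
Augment In→D→B→R2→Core→E→Eg: bottleneck 2, flow now 13. (uses reverse residual edge)
No augmenting path remains; maximum flow = 13.
By max-flow min-cut, the minimum cut capacity equals the max flow.
In the residual graph, reachable from In: {In, D, B}.
Min-cut edges: In→R2 (2), In→A (4), B→E (7); capacity 2 + 4 + 7 = 13.

13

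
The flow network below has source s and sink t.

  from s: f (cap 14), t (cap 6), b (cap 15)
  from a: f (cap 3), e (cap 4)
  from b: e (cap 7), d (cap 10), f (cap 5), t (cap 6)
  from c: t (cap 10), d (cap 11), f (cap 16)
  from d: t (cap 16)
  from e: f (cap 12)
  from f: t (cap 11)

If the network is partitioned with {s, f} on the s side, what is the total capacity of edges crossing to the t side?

32

Edges leaving {s, f}: s→b (15), s→t (6), f→t (11).
Cut capacity = 15 + 6 + 11 = 32.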